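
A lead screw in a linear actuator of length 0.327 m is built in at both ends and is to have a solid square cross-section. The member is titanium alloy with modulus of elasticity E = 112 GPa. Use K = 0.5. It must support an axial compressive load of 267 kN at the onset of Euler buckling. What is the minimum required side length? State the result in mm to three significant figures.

a ≈ 16.7 mm

L_e = K·L = 0.5 × 0.327 = 0.1635 m
Required I = P_cr·L_e²/(π²E) = 2.670×10^5 × 0.1635² / (π² × 1.12×10^11) = 6.457×10^-9 m⁴
I_req = 6.457×10^3 mm⁴
Solid square: I = a⁴/12  ⇒  a = (12I)^(1/4) = (12×6.457×10^3)^(1/4) = 16.7 mm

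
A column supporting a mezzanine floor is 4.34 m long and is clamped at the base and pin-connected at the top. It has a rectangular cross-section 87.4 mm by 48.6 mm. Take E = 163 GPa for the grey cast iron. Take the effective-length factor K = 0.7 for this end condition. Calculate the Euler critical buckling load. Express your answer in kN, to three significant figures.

Buckling occurs about the weak axis: I_min = h·b³/12 with b = 48.6 mm (the shorter side).
I_min = 87.4×48.6³/12 = 8.361×10^5 mm⁴
I = 8.361×10^5 mm⁴ = 8.361×10^-7 m⁴
Effective length L_e = K·L = 0.7 × 4.34 = 3.038 m
P_cr = π²EI / L_e² = π² × 163×10⁹ × 8.361×10^-7 / 3.038² = 1.457×10^5 N

P_cr ≈ 146 kN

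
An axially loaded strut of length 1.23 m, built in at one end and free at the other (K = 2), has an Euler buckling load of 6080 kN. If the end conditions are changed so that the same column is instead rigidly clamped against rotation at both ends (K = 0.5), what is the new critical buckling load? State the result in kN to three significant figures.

P_cr ∝ 1/K², so P_cr,new = P_cr,old × (K_old/K_new)² = 6080 × (2/0.5)²
= 6080 × 16.00 = 97300 kN

P_cr ≈ 97300 kN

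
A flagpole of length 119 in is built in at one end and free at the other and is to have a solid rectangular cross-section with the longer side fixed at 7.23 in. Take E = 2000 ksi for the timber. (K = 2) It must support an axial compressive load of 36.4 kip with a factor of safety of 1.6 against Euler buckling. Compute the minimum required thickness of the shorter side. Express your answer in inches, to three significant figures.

Required P_cr = n·P = 1.6 × 36.4 = 58.24 kip
L_e = K·L = 2 × 119 = 238.0 in
Required I = P_cr·L_e²/(π²E) = 5.824×10^4 × 238.0² / (π² × 2.00×10^6) = 167.1 in⁴
Rectangle, weak axis: I_min = h·b³/12 with h = 7.23 in fixed  ⇒  b = (12I/h)^(1/3) = 6.52 in

b ≈ 6.52 in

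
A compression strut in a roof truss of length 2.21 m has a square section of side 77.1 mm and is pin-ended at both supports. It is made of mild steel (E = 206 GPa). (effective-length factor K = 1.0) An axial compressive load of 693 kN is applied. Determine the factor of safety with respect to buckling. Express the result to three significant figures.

I = a⁴/12 = 77.1⁴/12 = 2.945×10^6 mm⁴
I = 2.945×10^6 mm⁴ = 2.945×10^-6 m⁴
Effective length L_e = K·L = 1 × 2.21 = 2.210 m
P_cr = π²EI / L_e² = π² × 206×10⁹ × 2.945×10^-6 / 2.210² = 1.226×10^6 N
Factor of safety n = P_cr / P = 1225.8 / 693 = 1.77

n ≈ 1.77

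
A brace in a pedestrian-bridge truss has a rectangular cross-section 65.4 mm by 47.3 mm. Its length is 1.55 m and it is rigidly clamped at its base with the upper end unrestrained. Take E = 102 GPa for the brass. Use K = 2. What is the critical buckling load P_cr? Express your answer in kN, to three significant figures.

Buckling occurs about the weak axis: I_min = h·b³/12 with b = 47.3 mm (the shorter side).
I_min = 65.4×47.3³/12 = 5.767×10^5 mm⁴
I = 5.767×10^5 mm⁴ = 5.767×10^-7 m⁴
Effective length L_e = K·L = 2 × 1.55 = 3.100 m
P_cr = π²EI / L_e² = π² × 102×10⁹ × 5.767×10^-7 / 3.100² = 6.042×10^4 N

P_cr ≈ 60.4 kN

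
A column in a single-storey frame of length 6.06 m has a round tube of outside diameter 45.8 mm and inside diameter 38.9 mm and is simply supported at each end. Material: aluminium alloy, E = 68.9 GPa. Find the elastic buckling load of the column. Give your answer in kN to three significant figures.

d_o = 45.8 mm, d_i = 38.9 mm
I = π(d_o⁴ − d_i⁴)/64 = π(45.8⁴ − 38.90⁴)/64 = 1.036×10^5 mm⁴
I = 1.036×10^5 mm⁴ = 1.036×10^-7 m⁴
Effective length L_e = K·L = 1 × 6.06 = 6.060 m
P_cr = π²EI / L_e² = π² × 68.9×10⁹ × 1.036×10^-7 / 6.060² = 1.918×10^3 N

P_cr ≈ 1.92 kN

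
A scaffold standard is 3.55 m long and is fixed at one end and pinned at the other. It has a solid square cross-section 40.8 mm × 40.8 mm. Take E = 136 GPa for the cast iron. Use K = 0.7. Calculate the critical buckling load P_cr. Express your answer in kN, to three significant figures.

I = a⁴/12 = 40.8⁴/12 = 2.309×10^5 mm⁴
I = 2.309×10^5 mm⁴ = 2.309×10^-7 m⁴
Effective length L_e = K·L = 0.7 × 3.55 = 2.485 m
P_cr = π²EI / L_e² = π² × 136×10⁹ × 2.309×10^-7 / 2.485² = 5.019×10^4 N

P_cr ≈ 50.2 kN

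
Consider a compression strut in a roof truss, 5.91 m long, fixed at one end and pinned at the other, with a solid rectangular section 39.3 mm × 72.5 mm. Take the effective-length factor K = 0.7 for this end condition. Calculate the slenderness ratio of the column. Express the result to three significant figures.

For a rectangle r_min = b/√12 = 39.3/√12 = 11.34 mm
L_e = K·L = 0.7 × 5.91 m = 4.137 m = 4137.0 mm
λ = L_e / r_min = 4137.0 / 11.34 = 365

λ ≈ 365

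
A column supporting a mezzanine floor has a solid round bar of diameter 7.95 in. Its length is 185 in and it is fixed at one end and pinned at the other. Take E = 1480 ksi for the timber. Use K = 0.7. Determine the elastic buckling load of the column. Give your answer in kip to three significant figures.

P_cr ≈ 171 kip

I = πd⁴/64 = π×7.95⁴/64 = 196.1 in⁴
Effective length L_e = K·L = 0.7 × 185 = 129.5 in
P_cr = π²EI / L_e² = π² × 1480×10³ × 196.1 / 129.5² = 1.708×10^5 lb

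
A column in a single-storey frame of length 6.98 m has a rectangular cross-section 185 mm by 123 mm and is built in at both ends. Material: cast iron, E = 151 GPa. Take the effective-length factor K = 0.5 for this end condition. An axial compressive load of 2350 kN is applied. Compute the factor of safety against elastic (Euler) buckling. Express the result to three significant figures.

Buckling occurs about the weak axis: I_min = h·b³/12 with b = 123 mm (the shorter side).
I_min = 185×123³/12 = 2.869×10^7 mm⁴
I = 2.869×10^7 mm⁴ = 2.869×10^-5 m⁴
Effective length L_e = K·L = 0.5 × 6.98 = 3.490 m
P_cr = π²EI / L_e² = π² × 151×10⁹ × 2.869×10^-5 / 3.490² = 3.510×10^6 N
Factor of safety n = P_cr / P = 3510.2 / 2350 = 1.49

n ≈ 1.49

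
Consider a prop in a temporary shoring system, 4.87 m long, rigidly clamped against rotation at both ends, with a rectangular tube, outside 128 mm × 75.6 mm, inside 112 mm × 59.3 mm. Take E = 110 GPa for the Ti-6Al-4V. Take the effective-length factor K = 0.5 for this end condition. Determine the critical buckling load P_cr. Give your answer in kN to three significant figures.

P_cr ≈ 488 kN

Weak-axis I_min = (h_o·b_o³ − h_i·b_i³)/12 with b_o = 75.6, b_i = 59.30 mm (shorter outer/inner sides).
I_min = (128×75.6³ − 112.0×59.30³)/12 = 2.663×10^6 mm⁴
I = 2.663×10^6 mm⁴ = 2.663×10^-6 m⁴
Effective length L_e = K·L = 0.5 × 4.87 = 2.435 m
P_cr = π²EI / L_e² = π² × 110×10⁹ × 2.663×10^-6 / 2.435² = 4.875×10^5 N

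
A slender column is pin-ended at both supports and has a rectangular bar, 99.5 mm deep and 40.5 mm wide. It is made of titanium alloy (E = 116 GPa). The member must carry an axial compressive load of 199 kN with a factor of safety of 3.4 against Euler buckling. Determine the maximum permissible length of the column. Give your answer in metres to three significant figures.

Buckling occurs about the weak axis: I_min = h·b³/12 with b = 40.5 mm (the shorter side).
I_min = 99.5×40.5³/12 = 5.508×10^5 mm⁴
I = 5.508×10^-7 m⁴
Required critical load P_cr = n·P = 3.4 × 199 = 676.6 kN = 6.766×10^5 N
From P_cr = π²EI/(K·L)²:  L = (1/K)·√(π²EI/P_cr) = (1/1)·√(π²×1.16×10^11×5.508×10^-7/6.766×10^5)
L = 0.965 m

L_max ≈ 0.965 m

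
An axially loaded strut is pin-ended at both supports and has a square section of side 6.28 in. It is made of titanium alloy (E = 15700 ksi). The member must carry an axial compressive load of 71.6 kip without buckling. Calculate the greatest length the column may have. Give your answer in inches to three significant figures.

I = a⁴/12 = 6.28⁴/12 = 129.6 in⁴
At the buckling limit P_cr = P = 7.160×10^4 lb
From P_cr = π²EI/(K·L)²:  L = (1/K)·√(π²EI/P_cr) = (1/1)·√(π²×1.57×10^7×129.6/7.160×10^4)
L = 530 in

L_max ≈ 530 in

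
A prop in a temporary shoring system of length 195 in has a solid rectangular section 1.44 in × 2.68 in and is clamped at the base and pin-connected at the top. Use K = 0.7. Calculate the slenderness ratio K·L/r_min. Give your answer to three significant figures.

For a rectangle r_min = b/√12 = 1.44/√12 = 0.4157 in
L_e = K·L = 0.7 × 195 = 136.5 in
λ = L_e / r_min = 136.50 / 0.4157 = 328

λ ≈ 328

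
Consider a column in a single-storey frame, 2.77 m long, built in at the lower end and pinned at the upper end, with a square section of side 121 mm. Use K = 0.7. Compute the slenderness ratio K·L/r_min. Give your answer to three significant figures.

For a square r = a/√12 = 121/√12 = 34.93 mm
L_e = K·L = 0.7 × 2.77 m = 1.939 m = 1939.0 mm
λ = L_e / r_min = 1939.0 / 34.93 = 55.5

λ ≈ 55.5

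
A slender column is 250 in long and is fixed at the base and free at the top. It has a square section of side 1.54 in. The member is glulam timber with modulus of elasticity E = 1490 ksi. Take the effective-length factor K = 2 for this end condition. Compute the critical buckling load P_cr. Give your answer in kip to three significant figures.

P_cr ≈ 0.0276 kip

I = a⁴/12 = 1.54⁴/12 = 0.4687 in⁴
Effective length L_e = K·L = 2 × 250 = 500.0 in
P_cr = π²EI / L_e² = π² × 1490×10³ × 0.4687 / 500.0² = 27.57 lb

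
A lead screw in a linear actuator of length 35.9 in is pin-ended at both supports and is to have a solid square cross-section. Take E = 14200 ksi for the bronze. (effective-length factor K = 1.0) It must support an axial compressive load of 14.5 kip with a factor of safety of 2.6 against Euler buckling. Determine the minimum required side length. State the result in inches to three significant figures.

Required P_cr = n·P = 2.6 × 14.5 = 37.70 kip
L_e = K·L = 1 × 35.9 = 35.90 in
Required I = P_cr·L_e²/(π²E) = 3.770×10^4 × 35.90² / (π² × 1.42×10^7) = 0.3467 in⁴
Solid square: I = a⁴/12  ⇒  a = (12I)^(1/4) = (12×0.3467)^(1/4) = 1.43 in

a ≈ 1.43 in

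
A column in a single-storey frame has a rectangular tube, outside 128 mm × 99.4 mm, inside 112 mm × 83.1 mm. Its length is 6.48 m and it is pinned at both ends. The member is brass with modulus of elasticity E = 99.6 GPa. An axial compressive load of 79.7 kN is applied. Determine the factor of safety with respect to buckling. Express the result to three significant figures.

Weak-axis I_min = (h_o·b_o³ − h_i·b_i³)/12 with b_o = 99.4, b_i = 83.10 mm (shorter outer/inner sides).
I_min = (128×99.4³ − 112.0×83.10³)/12 = 5.120×10^6 mm⁴
I = 5.120×10^6 mm⁴ = 5.120×10^-6 m⁴
Effective length L_e = K·L = 1 × 6.48 = 6.480 m
P_cr = π²EI / L_e² = π² × 99.6×10⁹ × 5.120×10^-6 / 6.480² = 1.199×10^5 N
Factor of safety n = P_cr / P = 119.86 / 79.7 = 1.50

n ≈ 1.50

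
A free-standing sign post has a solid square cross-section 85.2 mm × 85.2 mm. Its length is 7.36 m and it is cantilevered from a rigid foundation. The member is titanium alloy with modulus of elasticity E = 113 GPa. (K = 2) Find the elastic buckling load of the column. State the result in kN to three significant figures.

I = a⁴/12 = 85.2⁴/12 = 4.391×10^6 mm⁴
I = 4.391×10^6 mm⁴ = 4.391×10^-6 m⁴
Effective length L_e = K·L = 2 × 7.36 = 14.72 m
P_cr = π²EI / L_e² = π² × 113×10⁹ × 4.391×10^-6 / 14.72² = 2.260×10^4 N

P_cr ≈ 22.6 kN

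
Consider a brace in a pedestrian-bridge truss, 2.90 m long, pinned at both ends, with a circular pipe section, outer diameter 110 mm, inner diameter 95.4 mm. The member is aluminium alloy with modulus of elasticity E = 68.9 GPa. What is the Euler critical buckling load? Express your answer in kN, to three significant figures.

P_cr ≈ 252 kN

d_o = 110 mm, d_i = 95.4 mm
I = π(d_o⁴ − d_i⁴)/64 = π(110⁴ − 95.40⁴)/64 = 3.121×10^6 mm⁴
I = 3.121×10^6 mm⁴ = 3.121×10^-6 m⁴
Effective length L_e = K·L = 1 × 2.90 = 2.900 m
P_cr = π²EI / L_e² = π² × 68.9×10⁹ × 3.121×10^-6 / 2.900² = 2.524×10^5 N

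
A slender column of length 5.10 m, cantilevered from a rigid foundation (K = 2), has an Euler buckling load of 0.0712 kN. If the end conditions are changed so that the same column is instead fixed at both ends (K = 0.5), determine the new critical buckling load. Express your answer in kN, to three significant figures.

P_cr ≈ 1.14 kN

P_cr ∝ 1/K², so P_cr,new = P_cr,old × (K_old/K_new)² = 0.0712 × (2/0.5)²
= 0.0712 × 16.00 = 1.14 kN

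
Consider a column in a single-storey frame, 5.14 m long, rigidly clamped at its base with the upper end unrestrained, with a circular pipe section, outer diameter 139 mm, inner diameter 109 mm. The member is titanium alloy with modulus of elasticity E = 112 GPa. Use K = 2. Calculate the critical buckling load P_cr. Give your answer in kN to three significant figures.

P_cr ≈ 119 kN

d_o = 139 mm, d_i = 109 mm
I = π(d_o⁴ − d_i⁴)/64 = π(139⁴ − 109.0⁴)/64 = 1.140×10^7 mm⁴
I = 1.140×10^7 mm⁴ = 1.140×10^-5 m⁴
Effective length L_e = K·L = 2 × 5.14 = 10.28 m
P_cr = π²EI / L_e² = π² × 112×10⁹ × 1.140×10^-5 / 10.28² = 1.192×10^5 N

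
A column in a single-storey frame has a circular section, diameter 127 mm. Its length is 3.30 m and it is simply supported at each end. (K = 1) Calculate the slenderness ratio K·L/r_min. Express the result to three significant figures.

λ ≈ 104

For a solid circle r = d/4 = 127/4 = 31.75 mm
L_e = K·L = 1 × 3.30 m = 3.300 m = 3300.0 mm
λ = L_e / r_min = 3300.0 / 31.75 = 104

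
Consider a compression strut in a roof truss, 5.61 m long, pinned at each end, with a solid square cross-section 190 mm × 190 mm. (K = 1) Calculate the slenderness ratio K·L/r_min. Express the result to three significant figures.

For a square r = a/√12 = 190/√12 = 54.85 mm
L_e = K·L = 1 × 5.61 m = 5.610 m = 5610.0 mm
λ = L_e / r_min = 5610.0 / 54.85 = 102

λ ≈ 102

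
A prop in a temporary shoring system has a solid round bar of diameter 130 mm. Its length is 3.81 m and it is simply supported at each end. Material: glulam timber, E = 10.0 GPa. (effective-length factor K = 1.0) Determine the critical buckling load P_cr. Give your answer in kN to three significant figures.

I = πd⁴/64 = π×130⁴/64 = 1.402×10^7 mm⁴
I = 1.402×10^7 mm⁴ = 1.402×10^-5 m⁴
Effective length L_e = K·L = 1 × 3.81 = 3.810 m
P_cr = π²EI / L_e² = π² × 10.0×10⁹ × 1.402×10^-5 / 3.810² = 9.532×10^4 N

P_cr ≈ 95.3 kN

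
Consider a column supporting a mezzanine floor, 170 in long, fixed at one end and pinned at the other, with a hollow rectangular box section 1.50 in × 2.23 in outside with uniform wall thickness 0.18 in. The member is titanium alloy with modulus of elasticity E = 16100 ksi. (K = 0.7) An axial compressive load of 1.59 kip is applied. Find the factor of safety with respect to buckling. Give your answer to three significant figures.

n ≈ 2.80

Inner dimensions: h_i = 2.23 − 2×0.18 = 1.870 in, b_i = 1.50 − 2×0.18 = 1.140 in
Weak-axis I_min = (h_o·b_o³ − h_i·b_i³)/12 with b_o = 1.50, b_i = 1.140 in (shorter outer/inner sides).
I_min = (2.23×1.50³ − 1.870×1.140³)/12 = 0.3963 in⁴
Effective length L_e = K·L = 0.7 × 170 = 119.0 in
P_cr = π²EI / L_e² = π² × 16100×10³ × 0.3963 / 119.0² = 4.447×10^3 lb
Factor of safety n = P_cr / P = 4.4470 / 1.59 = 2.80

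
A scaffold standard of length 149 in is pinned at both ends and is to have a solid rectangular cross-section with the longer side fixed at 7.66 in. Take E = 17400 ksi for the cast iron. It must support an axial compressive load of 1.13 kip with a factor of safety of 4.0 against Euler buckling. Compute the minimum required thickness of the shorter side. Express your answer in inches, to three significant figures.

Required P_cr = n·P = 4.0 × 1.13 = 4.520 kip
L_e = K·L = 1 × 149 = 149.0 in
Required I = P_cr·L_e²/(π²E) = 4.520×10^3 × 149.0² / (π² × 1.74×10^7) = 0.5843 in⁴
Rectangle, weak axis: I_min = h·b³/12 with h = 7.66 in fixed  ⇒  b = (12I/h)^(1/3) = 0.971 in

b ≈ 0.971 in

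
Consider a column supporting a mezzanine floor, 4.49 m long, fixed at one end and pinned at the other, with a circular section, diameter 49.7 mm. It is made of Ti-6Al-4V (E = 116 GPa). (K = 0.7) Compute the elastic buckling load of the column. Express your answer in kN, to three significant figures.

I = πd⁴/64 = π×49.7⁴/64 = 2.995×10^5 mm⁴
I = 2.995×10^5 mm⁴ = 2.995×10^-7 m⁴
Effective length L_e = K·L = 0.7 × 4.49 = 3.143 m
P_cr = π²EI / L_e² = π² × 116×10⁹ × 2.995×10^-7 / 3.143² = 3.471×10^4 N

P_cr ≈ 34.7 kN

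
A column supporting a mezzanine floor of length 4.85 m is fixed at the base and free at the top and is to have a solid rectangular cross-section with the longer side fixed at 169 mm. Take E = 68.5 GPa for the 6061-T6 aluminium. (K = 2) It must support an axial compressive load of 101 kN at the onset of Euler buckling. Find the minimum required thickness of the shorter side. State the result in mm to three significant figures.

L_e = K·L = 2 × 4.85 = 9.700 m
Required I = P_cr·L_e²/(π²E) = 1.010×10^5 × 9.700² / (π² × 6.85×10^10) = 1.406×10^-5 m⁴
I_req = 1.406×10^7 mm⁴
Rectangle, weak axis: I_min = h·b³/12 with h = 169 mm fixed  ⇒  b = (12I/h)^(1/3) = 99.9 mm

b ≈ 99.9 mm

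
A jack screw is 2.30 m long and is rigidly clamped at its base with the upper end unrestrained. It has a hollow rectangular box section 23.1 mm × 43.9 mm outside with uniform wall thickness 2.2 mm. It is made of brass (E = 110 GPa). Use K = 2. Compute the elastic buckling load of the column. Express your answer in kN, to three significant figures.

Inner dimensions: h_i = 43.9 − 2×2.2 = 39.50 mm, b_i = 23.1 − 2×2.2 = 18.70 mm
Weak-axis I_min = (h_o·b_o³ − h_i·b_i³)/12 with b_o = 23.1, b_i = 18.70 mm (shorter outer/inner sides).
I_min = (43.9×23.1³ − 39.50×18.70³)/12 = 2.357×10^4 mm⁴
I = 2.357×10^4 mm⁴ = 2.357×10^-8 m⁴
Effective length L_e = K·L = 2 × 2.30 = 4.600 m
P_cr = π²EI / L_e² = π² × 110×10⁹ × 2.357×10^-8 / 4.600² = 1.209×10^3 N

P_cr ≈ 1.21 kN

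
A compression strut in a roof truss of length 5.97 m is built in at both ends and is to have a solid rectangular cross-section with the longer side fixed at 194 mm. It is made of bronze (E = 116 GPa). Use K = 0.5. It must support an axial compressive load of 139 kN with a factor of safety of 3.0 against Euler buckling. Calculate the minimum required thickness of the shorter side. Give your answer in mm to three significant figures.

Required P_cr = n·P = 3.0 × 139 = 417.0 kN
L_e = K·L = 0.5 × 5.97 = 2.985 m
Required I = P_cr·L_e²/(π²E) = 4.170×10^5 × 2.985² / (π² × 1.16×10^11) = 3.245×10^-6 m⁴
I_req = 3.245×10^6 mm⁴
Rectangle, weak axis: I_min = h·b³/12 with h = 194 mm fixed  ⇒  b = (12I/h)^(1/3) = 58.6 mm

b ≈ 58.6 mm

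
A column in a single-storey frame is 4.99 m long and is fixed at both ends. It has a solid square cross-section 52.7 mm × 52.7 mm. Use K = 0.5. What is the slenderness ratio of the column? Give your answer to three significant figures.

λ ≈ 164

For a square r = a/√12 = 52.7/√12 = 15.21 mm
L_e = K·L = 0.5 × 4.99 m = 2.495 m = 2495.0 mm
λ = L_e / r_min = 2495.0 / 15.21 = 164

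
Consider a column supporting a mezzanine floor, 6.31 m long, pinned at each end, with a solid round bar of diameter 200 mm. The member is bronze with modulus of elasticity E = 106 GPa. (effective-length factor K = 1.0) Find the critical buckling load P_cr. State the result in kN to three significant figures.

I = πd⁴/64 = π×200⁴/64 = 7.854×10^7 mm⁴
I = 7.854×10^7 mm⁴ = 7.854×10^-5 m⁴
Effective length L_e = K·L = 1 × 6.31 = 6.310 m
P_cr = π²EI / L_e² = π² × 106×10⁹ × 7.854×10^-5 / 6.310² = 2.064×10^6 N

P_cr ≈ 2060 kN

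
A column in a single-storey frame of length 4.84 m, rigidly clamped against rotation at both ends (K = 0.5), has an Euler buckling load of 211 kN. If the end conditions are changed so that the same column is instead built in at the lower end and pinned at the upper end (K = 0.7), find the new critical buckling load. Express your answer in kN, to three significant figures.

P_cr ∝ 1/K², so P_cr,new = P_cr,old × (K_old/K_new)² = 211 × (0.5/0.7)²
= 211 × 0.5102 = 108 kN

P_cr ≈ 108 kN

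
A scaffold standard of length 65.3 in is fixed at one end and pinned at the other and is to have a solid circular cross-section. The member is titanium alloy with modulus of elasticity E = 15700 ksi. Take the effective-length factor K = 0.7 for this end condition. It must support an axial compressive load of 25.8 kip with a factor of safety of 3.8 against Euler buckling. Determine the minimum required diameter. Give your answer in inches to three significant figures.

d ≈ 2.28 in

Required P_cr = n·P = 3.8 × 25.8 = 98.04 kip
L_e = K·L = 0.7 × 65.3 = 45.71 in
Required I = P_cr·L_e²/(π²E) = 9.804×10^4 × 45.71² / (π² × 1.57×10^7) = 1.322 in⁴
Solid circle: I = πd⁴/64  ⇒  d = (64I/π)^(1/4) = (64×1.322/π)^(1/4) = 2.28 in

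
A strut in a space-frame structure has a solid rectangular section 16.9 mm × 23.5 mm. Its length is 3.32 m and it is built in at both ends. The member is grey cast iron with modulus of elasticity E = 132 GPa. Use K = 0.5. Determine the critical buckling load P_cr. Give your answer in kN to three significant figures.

P_cr ≈ 4.47 kN

Buckling occurs about the weak axis: I_min = h·b³/12 with b = 16.9 mm (the shorter side).
I_min = 23.5×16.9³/12 = 9.453×10^3 mm⁴
I = 9.453×10^3 mm⁴ = 9.453×10^-9 m⁴
Effective length L_e = K·L = 0.5 × 3.32 = 1.660 m
P_cr = π²EI / L_e² = π² × 132×10⁹ × 9.453×10^-9 / 1.660² = 4.469×10^3 N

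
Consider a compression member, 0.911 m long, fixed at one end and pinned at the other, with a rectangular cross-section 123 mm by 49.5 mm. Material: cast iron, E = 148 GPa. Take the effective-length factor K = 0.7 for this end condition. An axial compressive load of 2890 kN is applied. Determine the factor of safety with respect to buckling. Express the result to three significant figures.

Buckling occurs about the weak axis: I_min = h·b³/12 with b = 49.5 mm (the shorter side).
I_min = 123×49.5³/12 = 1.243×10^6 mm⁴
I = 1.243×10^6 mm⁴ = 1.243×10^-6 m⁴
Effective length L_e = K·L = 0.7 × 0.911 = 0.6377 m
P_cr = π²EI / L_e² = π² × 148×10⁹ × 1.243×10^-6 / 0.6377² = 4.465×10^6 N
Factor of safety n = P_cr / P = 4465.5 / 2890 = 1.55

n ≈ 1.55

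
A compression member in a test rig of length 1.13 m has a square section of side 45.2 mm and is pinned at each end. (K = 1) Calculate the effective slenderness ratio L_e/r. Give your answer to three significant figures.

λ ≈ 86.6

For a square r = a/√12 = 45.2/√12 = 13.05 mm
L_e = K·L = 1 × 1.13 m = 1.130 m = 1130.0 mm
λ = L_e / r_min = 1130.0 / 13.05 = 86.6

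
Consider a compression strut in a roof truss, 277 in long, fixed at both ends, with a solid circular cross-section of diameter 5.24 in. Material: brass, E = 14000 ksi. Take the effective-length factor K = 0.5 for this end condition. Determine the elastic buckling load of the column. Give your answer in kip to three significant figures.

P_cr ≈ 267 kip

I = πd⁴/64 = π×5.24⁴/64 = 37.01 in⁴
Effective length L_e = K·L = 0.5 × 277 = 138.5 in
P_cr = π²EI / L_e² = π² × 14000×10³ × 37.01 / 138.5² = 2.666×10^5 lb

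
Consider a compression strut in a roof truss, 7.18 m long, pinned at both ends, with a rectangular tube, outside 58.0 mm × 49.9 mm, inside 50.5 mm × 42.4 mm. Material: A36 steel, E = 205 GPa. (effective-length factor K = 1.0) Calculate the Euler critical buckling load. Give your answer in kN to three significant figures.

Weak-axis I_min = (h_o·b_o³ − h_i·b_i³)/12 with b_o = 49.9, b_i = 42.40 mm (shorter outer/inner sides).
I_min = (58.0×49.9³ − 50.50×42.40³)/12 = 2.798×10^5 mm⁴
I = 2.798×10^5 mm⁴ = 2.798×10^-7 m⁴
Effective length L_e = K·L = 1 × 7.18 = 7.180 m
P_cr = π²EI / L_e² = π² × 205×10⁹ × 2.798×10^-7 / 7.180² = 1.098×10^4 N

P_cr ≈ 11.0 kN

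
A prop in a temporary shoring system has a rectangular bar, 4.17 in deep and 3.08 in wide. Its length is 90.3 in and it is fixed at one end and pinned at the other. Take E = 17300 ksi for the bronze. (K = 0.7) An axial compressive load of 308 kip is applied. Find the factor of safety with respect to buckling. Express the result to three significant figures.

n ≈ 1.41

Buckling occurs about the weak axis: I_min = h·b³/12 with b = 3.08 in (the shorter side).
I_min = 4.17×3.08³/12 = 10.15 in⁴
Effective length L_e = K·L = 0.7 × 90.3 = 63.21 in
P_cr = π²EI / L_e² = π² × 17300×10³ × 10.15 / 63.21² = 4.339×10^5 lb
Factor of safety n = P_cr / P = 433.89 / 308 = 1.41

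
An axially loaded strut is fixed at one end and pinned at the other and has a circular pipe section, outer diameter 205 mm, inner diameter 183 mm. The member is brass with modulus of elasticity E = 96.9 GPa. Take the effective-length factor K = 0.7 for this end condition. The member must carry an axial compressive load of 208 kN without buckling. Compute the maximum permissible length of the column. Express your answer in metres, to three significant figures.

d_o = 205 mm, d_i = 183 mm
I = π(d_o⁴ − d_i⁴)/64 = π(205⁴ − 183.0⁴)/64 = 3.164×10^7 mm⁴
I = 3.164×10^-5 m⁴
At the buckling limit P_cr = P = 2.080×10^5 N
From P_cr = π²EI/(K·L)²:  L = (1/K)·√(π²EI/P_cr) = (1/0.7)·√(π²×9.69×10^10×3.164×10^-5/2.080×10^5)
L = 17.2 m

L_max ≈ 17.2 m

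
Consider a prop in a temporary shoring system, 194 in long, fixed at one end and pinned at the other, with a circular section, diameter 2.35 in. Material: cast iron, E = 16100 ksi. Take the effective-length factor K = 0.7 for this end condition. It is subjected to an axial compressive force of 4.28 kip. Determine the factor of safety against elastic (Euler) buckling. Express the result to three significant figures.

n ≈ 3.01

I = πd⁴/64 = π×2.35⁴/64 = 1.497 in⁴
Effective length L_e = K·L = 0.7 × 194 = 135.8 in
P_cr = π²EI / L_e² = π² × 16100×10³ × 1.497 / 135.8² = 1.290×10^4 lb
Factor of safety n = P_cr / P = 12.899 / 4.28 = 3.01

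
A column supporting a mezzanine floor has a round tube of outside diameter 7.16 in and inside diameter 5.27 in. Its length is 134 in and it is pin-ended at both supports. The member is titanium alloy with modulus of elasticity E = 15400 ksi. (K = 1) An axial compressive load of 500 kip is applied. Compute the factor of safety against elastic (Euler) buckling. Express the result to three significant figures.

n ≈ 1.54

d_o = 7.16 in, d_i = 5.27 in
I = π(d_o⁴ − d_i⁴)/64 = π(7.16⁴ − 5.270⁴)/64 = 91.15 in⁴
Effective length L_e = K·L = 1 × 134 = 134.0 in
P_cr = π²EI / L_e² = π² × 15400×10³ × 91.15 / 134.0² = 7.715×10^5 lb
Factor of safety n = P_cr / P = 771.53 / 500 = 1.54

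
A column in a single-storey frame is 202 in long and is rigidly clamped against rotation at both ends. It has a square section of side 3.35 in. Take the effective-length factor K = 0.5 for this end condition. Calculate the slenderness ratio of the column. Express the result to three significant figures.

λ ≈ 104

For a square r = a/√12 = 3.35/√12 = 0.9671 in
L_e = K·L = 0.5 × 202 = 101.0 in
λ = L_e / r_min = 101.00 / 0.9671 = 104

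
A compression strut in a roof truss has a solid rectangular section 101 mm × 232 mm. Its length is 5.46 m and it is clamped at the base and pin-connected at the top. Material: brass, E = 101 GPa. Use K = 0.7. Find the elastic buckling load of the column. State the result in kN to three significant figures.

Buckling occurs about the weak axis: I_min = h·b³/12 with b = 101 mm (the shorter side).
I_min = 232×101³/12 = 1.992×10^7 mm⁴
I = 1.992×10^7 mm⁴ = 1.992×10^-5 m⁴
Effective length L_e = K·L = 0.7 × 5.46 = 3.822 m
P_cr = π²EI / L_e² = π² × 101×10⁹ × 1.992×10^-5 / 3.822² = 1.359×10^6 N

P_cr ≈ 1360 kN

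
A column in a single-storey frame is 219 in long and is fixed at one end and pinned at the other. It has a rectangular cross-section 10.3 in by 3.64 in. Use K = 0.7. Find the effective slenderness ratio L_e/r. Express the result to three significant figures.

λ ≈ 146

Buckling occurs about the weak axis: I_min = h·b³/12 with b = 3.64 in (the shorter side).
I_min = 10.3×3.64³/12 = 41.40 in⁴
A = 37.49 in²;  r_min = √(I/A) = √(41.40/37.49) = 1.051 in
L_e = K·L = 0.7 × 219 = 153.3 in
λ = L_e / r_min = 153.30 / 1.051 = 146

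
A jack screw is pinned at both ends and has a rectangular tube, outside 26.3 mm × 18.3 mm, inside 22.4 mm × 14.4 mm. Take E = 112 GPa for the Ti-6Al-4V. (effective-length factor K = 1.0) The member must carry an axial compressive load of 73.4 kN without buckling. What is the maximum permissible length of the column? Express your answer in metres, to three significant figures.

Weak-axis I_min = (h_o·b_o³ − h_i·b_i³)/12 with b_o = 18.3, b_i = 14.40 mm (shorter outer/inner sides).
I_min = (26.3×18.3³ − 22.40×14.40³)/12 = 7.858×10^3 mm⁴
I = 7.858×10^-9 m⁴
At the buckling limit P_cr = P = 7.340×10^4 N
From P_cr = π²EI/(K·L)²:  L = (1/K)·√(π²EI/P_cr) = (1/1)·√(π²×1.12×10^11×7.858×10^-9/7.340×10^4)
L = 0.344 m

L_max ≈ 0.344 m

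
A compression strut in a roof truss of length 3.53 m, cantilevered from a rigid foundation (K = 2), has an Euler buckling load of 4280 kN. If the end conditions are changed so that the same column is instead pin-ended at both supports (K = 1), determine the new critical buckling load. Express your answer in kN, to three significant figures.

P_cr ≈ 17100 kN

P_cr ∝ 1/K², so P_cr,new = P_cr,old × (K_old/K_new)² = 4280 × (2/1)²
= 4280 × 4.000 = 17100 kN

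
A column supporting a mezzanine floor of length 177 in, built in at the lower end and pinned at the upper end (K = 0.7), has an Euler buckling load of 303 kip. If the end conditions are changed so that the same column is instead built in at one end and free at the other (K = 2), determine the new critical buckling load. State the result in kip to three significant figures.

P_cr ∝ 1/K², so P_cr,new = P_cr,old × (K_old/K_new)² = 303 × (0.7/2)²
= 303 × 0.1225 = 37.1 kip

P_cr ≈ 37.1 kip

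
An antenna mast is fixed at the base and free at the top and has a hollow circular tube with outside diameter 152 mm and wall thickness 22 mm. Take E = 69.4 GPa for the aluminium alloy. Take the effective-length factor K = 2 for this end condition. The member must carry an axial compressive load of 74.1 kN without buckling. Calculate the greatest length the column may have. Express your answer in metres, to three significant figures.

L_max ≈ 6.72 m

Inner diameter d_i = 152 − 2×22 = 108.0 mm
I = π(d_o⁴ − d_i⁴)/64 = π(152⁴ − 108.0⁴)/64 = 1.952×10^7 mm⁴
I = 1.952×10^-5 m⁴
At the buckling limit P_cr = P = 7.410×10^4 N
From P_cr = π²EI/(K·L)²:  L = (1/K)·√(π²EI/P_cr) = (1/2)·√(π²×6.94×10^10×1.952×10^-5/7.410×10^4)
L = 6.72 m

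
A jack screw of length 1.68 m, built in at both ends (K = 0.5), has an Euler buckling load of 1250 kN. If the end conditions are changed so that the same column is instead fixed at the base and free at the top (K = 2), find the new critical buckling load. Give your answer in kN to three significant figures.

P_cr ≈ 78.1 kN

P_cr ∝ 1/K², so P_cr,new = P_cr,old × (K_old/K_new)² = 1250 × (0.5/2)²
= 1250 × 0.06250 = 78.1 kN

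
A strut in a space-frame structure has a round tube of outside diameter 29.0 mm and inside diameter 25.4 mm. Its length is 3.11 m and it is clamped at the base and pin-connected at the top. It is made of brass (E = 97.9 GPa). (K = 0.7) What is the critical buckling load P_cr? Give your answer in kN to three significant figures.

P_cr ≈ 2.91 kN

d_o = 29.0 mm, d_i = 25.4 mm
I = π(d_o⁴ − d_i⁴)/64 = π(29.0⁴ − 25.40⁴)/64 = 1.429×10^4 mm⁴
I = 1.429×10^4 mm⁴ = 1.429×10^-8 m⁴
Effective length L_e = K·L = 0.7 × 3.11 = 2.177 m
P_cr = π²EI / L_e² = π² × 97.9×10⁹ × 1.429×10^-8 / 2.177² = 2.913×10^3 N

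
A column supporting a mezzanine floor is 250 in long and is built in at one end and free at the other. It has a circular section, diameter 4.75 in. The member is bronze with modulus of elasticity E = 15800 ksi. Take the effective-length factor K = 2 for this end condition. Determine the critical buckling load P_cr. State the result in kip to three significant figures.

P_cr ≈ 15.6 kip

I = πd⁴/64 = π×4.75⁴/64 = 24.99 in⁴
Effective length L_e = K·L = 2 × 250 = 500.0 in
P_cr = π²EI / L_e² = π² × 15800×10³ × 24.99 / 500.0² = 1.559×10^4 lb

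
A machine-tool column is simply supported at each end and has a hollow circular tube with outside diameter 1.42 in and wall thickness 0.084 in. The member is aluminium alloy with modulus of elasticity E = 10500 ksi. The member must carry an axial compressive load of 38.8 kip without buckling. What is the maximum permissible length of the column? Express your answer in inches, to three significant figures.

L_max ≈ 14.5 in

Inner diameter d_i = 1.42 − 2×0.084 = 1.252 in
I = π(d_o⁴ − d_i⁴)/64 = π(1.42⁴ − 1.252⁴)/64 = 7.897×10^-2 in⁴
At the buckling limit P_cr = P = 3.880×10^4 lb
From P_cr = π²EI/(K·L)²:  L = (1/K)·√(π²EI/P_cr) = (1/1)·√(π²×1.05×10^7×7.897×10^-2/3.880×10^4)
L = 14.5 in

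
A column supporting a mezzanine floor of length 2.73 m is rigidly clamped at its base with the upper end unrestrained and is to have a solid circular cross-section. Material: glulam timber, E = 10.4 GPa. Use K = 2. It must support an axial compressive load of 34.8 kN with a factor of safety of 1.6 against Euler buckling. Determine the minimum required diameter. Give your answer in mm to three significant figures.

Required P_cr = n·P = 1.6 × 34.8 = 55.68 kN
L_e = K·L = 2 × 2.73 = 5.460 m
Required I = P_cr·L_e²/(π²E) = 5.568×10^4 × 5.460² / (π² × 1.04×10^10) = 1.617×10^-5 m⁴
I_req = 1.617×10^7 mm⁴
Solid circle: I = πd⁴/64  ⇒  d = (64I/π)^(1/4) = (64×1.617×10^7/π)^(1/4) = 135 mm

d ≈ 135 mm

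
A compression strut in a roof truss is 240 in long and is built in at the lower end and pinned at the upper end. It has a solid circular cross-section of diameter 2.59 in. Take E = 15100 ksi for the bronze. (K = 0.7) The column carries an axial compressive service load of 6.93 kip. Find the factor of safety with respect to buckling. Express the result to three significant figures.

n ≈ 1.68

I = πd⁴/64 = π×2.59⁴/64 = 2.209 in⁴
Effective length L_e = K·L = 0.7 × 240 = 168.0 in
P_cr = π²EI / L_e² = π² × 15100×10³ × 2.209 / 168.0² = 1.166×10^4 lb
Factor of safety n = P_cr / P = 11.663 / 6.93 = 1.68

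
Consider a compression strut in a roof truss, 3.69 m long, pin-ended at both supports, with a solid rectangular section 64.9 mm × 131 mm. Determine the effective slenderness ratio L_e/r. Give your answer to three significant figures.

λ ≈ 197

For a rectangle r_min = b/√12 = 64.9/√12 = 18.74 mm
L_e = K·L = 1 × 3.69 m = 3.690 m = 3690.0 mm
λ = L_e / r_min = 3690.0 / 18.74 = 197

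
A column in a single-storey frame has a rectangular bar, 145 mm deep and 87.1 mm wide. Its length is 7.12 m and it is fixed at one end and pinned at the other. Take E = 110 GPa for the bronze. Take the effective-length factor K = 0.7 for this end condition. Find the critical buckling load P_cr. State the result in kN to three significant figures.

P_cr ≈ 349 kN

Buckling occurs about the weak axis: I_min = h·b³/12 with b = 87.1 mm (the shorter side).
I_min = 145×87.1³/12 = 7.984×10^6 mm⁴
I = 7.984×10^6 mm⁴ = 7.984×10^-6 m⁴
Effective length L_e = K·L = 0.7 × 7.12 = 4.984 m
P_cr = π²EI / L_e² = π² × 110×10⁹ × 7.984×10^-6 / 4.984² = 3.490×10^5 N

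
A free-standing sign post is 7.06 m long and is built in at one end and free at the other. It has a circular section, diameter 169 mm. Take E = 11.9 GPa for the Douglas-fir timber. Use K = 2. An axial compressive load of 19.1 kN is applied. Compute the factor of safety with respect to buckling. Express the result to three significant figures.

n ≈ 1.23

I = πd⁴/64 = π×169⁴/64 = 4.004×10^7 mm⁴
I = 4.004×10^7 mm⁴ = 4.004×10^-5 m⁴
Effective length L_e = K·L = 2 × 7.06 = 14.12 m
P_cr = π²EI / L_e² = π² × 11.9×10⁹ × 4.004×10^-5 / 14.12² = 2.359×10^4 N
Factor of safety n = P_cr / P = 23.588 / 19.1 = 1.23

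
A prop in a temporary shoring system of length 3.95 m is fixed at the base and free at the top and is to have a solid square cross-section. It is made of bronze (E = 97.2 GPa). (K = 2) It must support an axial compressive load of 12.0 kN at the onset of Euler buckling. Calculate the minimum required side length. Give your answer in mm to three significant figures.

L_e = K·L = 2 × 3.95 = 7.900 m
Required I = P_cr·L_e²/(π²E) = 1.200×10^4 × 7.900² / (π² × 9.72×10^10) = 7.807×10^-7 m⁴
I_req = 7.807×10^5 mm⁴
Solid square: I = a⁴/12  ⇒  a = (12I)^(1/4) = (12×7.807×10^5)^(1/4) = 55.3 mm

a ≈ 55.3 mm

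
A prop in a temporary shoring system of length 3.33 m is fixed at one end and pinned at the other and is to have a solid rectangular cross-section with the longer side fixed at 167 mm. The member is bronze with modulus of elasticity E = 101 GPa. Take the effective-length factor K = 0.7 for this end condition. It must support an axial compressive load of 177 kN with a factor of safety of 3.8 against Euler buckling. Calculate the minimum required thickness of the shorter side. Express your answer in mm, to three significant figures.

b ≈ 64.1 mm

Required P_cr = n·P = 3.8 × 177 = 672.6 kN
L_e = K·L = 0.7 × 3.33 = 2.331 m
Required I = P_cr·L_e²/(π²E) = 6.726×10^5 × 2.331² / (π² × 1.01×10^11) = 3.666×10^-6 m⁴
I_req = 3.666×10^6 mm⁴
Rectangle, weak axis: I_min = h·b³/12 with h = 167 mm fixed  ⇒  b = (12I/h)^(1/3) = 64.1 mm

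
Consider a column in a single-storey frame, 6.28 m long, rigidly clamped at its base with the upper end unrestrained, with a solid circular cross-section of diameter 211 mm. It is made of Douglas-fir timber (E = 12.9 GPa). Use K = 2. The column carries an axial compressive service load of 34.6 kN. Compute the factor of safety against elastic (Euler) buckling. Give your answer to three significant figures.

I = πd⁴/64 = π×211⁴/64 = 9.730×10^7 mm⁴
I = 9.730×10^7 mm⁴ = 9.730×10^-5 m⁴
Effective length L_e = K·L = 2 × 6.28 = 12.56 m
P_cr = π²EI / L_e² = π² × 12.9×10⁹ × 9.730×10^-5 / 12.56² = 7.853×10^4 N
Factor of safety n = P_cr / P = 78.525 / 34.6 = 2.27

n ≈ 2.27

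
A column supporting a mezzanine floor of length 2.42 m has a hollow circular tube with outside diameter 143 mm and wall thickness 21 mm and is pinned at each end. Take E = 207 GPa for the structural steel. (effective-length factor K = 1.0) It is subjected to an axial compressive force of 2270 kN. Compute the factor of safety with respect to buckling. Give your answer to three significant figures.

Inner diameter d_i = 143 − 2×21 = 101.0 mm
I = π(d_o⁴ − d_i⁴)/64 = π(143⁴ − 101.0⁴)/64 = 1.542×10^7 mm⁴
I = 1.542×10^7 mm⁴ = 1.542×10^-5 m⁴
Effective length L_e = K·L = 1 × 2.42 = 2.420 m
P_cr = π²EI / L_e² = π² × 207×10⁹ × 1.542×10^-5 / 2.420² = 5.379×10^6 N
Factor of safety n = P_cr / P = 5378.7 / 2270 = 2.37

n ≈ 2.37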